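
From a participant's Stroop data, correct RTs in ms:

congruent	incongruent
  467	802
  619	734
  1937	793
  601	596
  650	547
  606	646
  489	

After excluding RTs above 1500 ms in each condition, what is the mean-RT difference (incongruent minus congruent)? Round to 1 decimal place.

114.3 ms

congruent: exclude 1937
M(congruent) = 3432/6 = 572.000
M(incongruent) = 4118/6 = 686.333
Difference = 686.333 − 572.000 = 114.333 ms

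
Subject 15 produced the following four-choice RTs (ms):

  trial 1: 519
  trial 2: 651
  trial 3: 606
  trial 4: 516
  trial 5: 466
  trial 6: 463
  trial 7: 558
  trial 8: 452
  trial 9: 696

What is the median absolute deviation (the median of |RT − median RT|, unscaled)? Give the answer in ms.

Sorted: 452, 463, 466, 516, 519, 558, 606, 651, 696 → median = 519
|x − 519|: 0, 132, 87, 3, 53, 56, 39, 67, 177
Sorted deviations: 0, 3, 39, 53, 56, 67, 87, 132, 177 → MAD = 56

56 ms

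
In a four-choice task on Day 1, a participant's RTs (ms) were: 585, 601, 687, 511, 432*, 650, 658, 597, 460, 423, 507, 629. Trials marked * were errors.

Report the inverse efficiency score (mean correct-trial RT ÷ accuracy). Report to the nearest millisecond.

Correct trials (n=11): 585, 601, 687, 511, 650, 658, 597, 460, 423, 507, 629
Mean correct RT = 6308/11 = 573.4545 ms
Proportion correct = 11/12
IES = 573.4545 / (11/12) = 625.587 ms

626 ms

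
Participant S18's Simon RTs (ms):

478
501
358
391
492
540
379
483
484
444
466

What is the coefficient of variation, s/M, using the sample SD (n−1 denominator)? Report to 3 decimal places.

0.125

n = 11, Σ = 5016, M = 456.0000
Σ(x−M)² = 32376.000; s = √(32376.000/10) = 56.8999
CV = 56.8999 / 456.0000 = 0.12478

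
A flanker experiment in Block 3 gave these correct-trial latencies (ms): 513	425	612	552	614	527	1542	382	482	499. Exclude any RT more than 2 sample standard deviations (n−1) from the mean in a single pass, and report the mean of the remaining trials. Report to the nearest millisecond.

n = 10, ΣRT = 6148, M = 614.800
Σ(x−M)² = 1002989.60; s = √(1002989.60/9) = 333.831
Cutoffs: 614.800 ± 2·333.831 → [-52.9, 1282.5]
Outside: 1542 → excluded.
Retained (n=9): Σ = 4606, mean = 4606/9 = 511.778

512 ms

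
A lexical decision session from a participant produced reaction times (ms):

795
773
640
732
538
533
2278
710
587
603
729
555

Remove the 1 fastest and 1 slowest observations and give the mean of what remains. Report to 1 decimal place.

Sorted: 533, 538, 555, 587, 603, 640, 710, 729, 732, 773, 795, 2278
Drop lowest 1 (533) and highest 1 (2278)
Remaining (n=10): Σ = 6662, mean = 6662/10 = 666.200

666.2 ms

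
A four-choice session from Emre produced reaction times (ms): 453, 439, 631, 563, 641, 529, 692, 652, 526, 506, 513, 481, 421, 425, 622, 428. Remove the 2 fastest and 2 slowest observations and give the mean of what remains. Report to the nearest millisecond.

Sorted: 421, 425, 428, 439, 453, 481, 506, 513, 526, 529, 563, 622, 631, 641, 652, 692
Drop lowest 2 (421, 425) and highest 2 (652, 692)
Remaining (n=12): Σ = 6332, mean = 6332/12 = 527.667

528 ms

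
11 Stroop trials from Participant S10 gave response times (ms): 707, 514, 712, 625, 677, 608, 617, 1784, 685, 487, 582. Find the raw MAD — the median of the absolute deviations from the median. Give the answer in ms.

Sorted: 487, 514, 582, 608, 617, 625, 677, 685, 707, 712, 1784 → median = 625
|x − 625|: 82, 111, 87, 0, 52, 17, 8, 1159, 60, 138, 43
Sorted deviations: 0, 8, 17, 43, 52, 60, 82, 87, 111, 138, 1159 → MAD = 60

60 ms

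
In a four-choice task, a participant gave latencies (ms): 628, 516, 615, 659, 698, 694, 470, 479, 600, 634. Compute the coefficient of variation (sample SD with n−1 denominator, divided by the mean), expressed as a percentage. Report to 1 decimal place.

13.9%

n = 10, Σ = 5993, M = 599.3000
Σ(x−M)² = 62678.100; s = √(62678.100/9) = 83.4520
CV = 83.4520 / 599.3000 = 0.13925 = 13.925%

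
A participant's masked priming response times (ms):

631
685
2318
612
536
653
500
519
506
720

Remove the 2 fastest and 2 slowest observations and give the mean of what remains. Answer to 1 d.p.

606.0 ms

Sorted: 500, 506, 519, 536, 612, 631, 653, 685, 720, 2318
Drop lowest 2 (500, 506) and highest 2 (720, 2318)
Remaining (n=6): Σ = 3636, mean = 3636/6 = 606.000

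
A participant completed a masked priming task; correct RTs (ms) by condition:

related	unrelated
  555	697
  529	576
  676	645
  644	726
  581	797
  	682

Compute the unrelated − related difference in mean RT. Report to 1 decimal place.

M(related) = 2985/5 = 597.000
M(unrelated) = 4123/6 = 687.167
Difference = 687.167 − 597.000 = 90.167 ms

90.2 ms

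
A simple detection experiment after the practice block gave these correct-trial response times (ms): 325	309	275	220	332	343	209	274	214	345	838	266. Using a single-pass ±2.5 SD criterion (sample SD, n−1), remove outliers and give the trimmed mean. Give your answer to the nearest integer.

283 ms

n = 12, ΣRT = 3950, M = 329.167
Σ(x−M)² = 309373.67; s = √(309373.67/11) = 167.705
Cutoffs: 329.167 ± 2.5·167.705 → [-90.1, 748.4]
Outside: 838 → excluded.
Retained (n=11): Σ = 3112, mean = 3112/11 = 282.909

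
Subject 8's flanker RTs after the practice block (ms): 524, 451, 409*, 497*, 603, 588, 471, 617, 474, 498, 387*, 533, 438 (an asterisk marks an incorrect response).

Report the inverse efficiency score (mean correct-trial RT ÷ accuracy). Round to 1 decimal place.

Correct trials (n=10): 524, 451, 603, 588, 471, 617, 474, 498, 533, 438
Mean correct RT = 5197/10 = 519.7000 ms
Proportion correct = 10/13
IES = 519.7000 / (10/13) = 675.610 ms

675.6 ms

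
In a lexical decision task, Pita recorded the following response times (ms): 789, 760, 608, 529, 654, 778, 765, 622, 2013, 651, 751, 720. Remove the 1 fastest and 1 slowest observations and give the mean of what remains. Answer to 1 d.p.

Sorted: 529, 608, 622, 651, 654, 720, 751, 760, 765, 778, 789, 2013
Drop lowest 1 (529) and highest 1 (2013)
Remaining (n=10): Σ = 7098, mean = 7098/10 = 709.800

709.8 ms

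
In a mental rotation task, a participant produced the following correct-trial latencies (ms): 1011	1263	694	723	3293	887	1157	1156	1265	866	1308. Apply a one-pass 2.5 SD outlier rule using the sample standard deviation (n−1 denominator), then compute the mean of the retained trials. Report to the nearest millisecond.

1033 ms

n = 11, ΣRT = 13623, M = 1238.455
Σ(x−M)² = 5116836.73; s = √(5116836.73/10) = 715.321
Cutoffs: 1238.455 ± 2.5·715.321 → [-549.8, 3026.8]
Outside: 3293 → excluded.
Retained (n=10): Σ = 10330, mean = 10330/10 = 1033.000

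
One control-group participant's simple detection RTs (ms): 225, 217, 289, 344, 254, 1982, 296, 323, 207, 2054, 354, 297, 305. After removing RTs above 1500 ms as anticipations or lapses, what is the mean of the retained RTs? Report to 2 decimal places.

Excluded: 1982, 2054
Retained (n=11): Σ = 3111
Mean = 3111/11 = 282.8182

282.82 ms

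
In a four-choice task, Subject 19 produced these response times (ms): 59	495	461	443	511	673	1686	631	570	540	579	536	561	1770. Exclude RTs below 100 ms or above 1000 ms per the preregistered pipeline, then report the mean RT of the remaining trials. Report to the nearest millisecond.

545 ms

Excluded: 59, 1686, 1770
Retained (n=11): Σ = 6000
Mean = 6000/11 = 545.4545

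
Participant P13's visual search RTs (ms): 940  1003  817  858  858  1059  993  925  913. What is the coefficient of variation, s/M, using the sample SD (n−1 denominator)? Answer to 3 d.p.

0.085

n = 9, Σ = 8366, M = 929.5556
Σ(x−M)² = 49488.222; s = √(49488.222/8) = 78.6513
CV = 78.6513 / 929.5556 = 0.08461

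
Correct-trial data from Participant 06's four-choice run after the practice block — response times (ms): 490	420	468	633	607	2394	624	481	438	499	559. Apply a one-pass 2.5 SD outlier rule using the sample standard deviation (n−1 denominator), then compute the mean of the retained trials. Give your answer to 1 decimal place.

521.9 ms

n = 11, ΣRT = 7613, M = 692.091
Σ(x−M)² = 3241072.91; s = √(3241072.91/10) = 569.304
Cutoffs: 692.091 ± 2.5·569.304 → [-731.2, 2115.4]
Outside: 2394 → excluded.
Retained (n=10): Σ = 5219, mean = 5219/10 = 521.900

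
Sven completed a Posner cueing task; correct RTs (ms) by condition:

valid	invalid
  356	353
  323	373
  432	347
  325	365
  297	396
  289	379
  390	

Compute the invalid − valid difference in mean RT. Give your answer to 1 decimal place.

24.3 ms

M(valid) = 2412/7 = 344.571
M(invalid) = 2213/6 = 368.833
Difference = 368.833 − 344.571 = 24.262 ms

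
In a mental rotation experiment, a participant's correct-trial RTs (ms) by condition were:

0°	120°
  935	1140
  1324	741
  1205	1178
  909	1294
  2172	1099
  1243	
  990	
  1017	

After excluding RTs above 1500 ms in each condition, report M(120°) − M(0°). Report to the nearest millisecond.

0°: exclude 2172
M(0°) = 7623/7 = 1089.000
M(120°) = 5452/5 = 1090.400
Difference = 1090.400 − 1089.000 = 1.400 ms

1 ms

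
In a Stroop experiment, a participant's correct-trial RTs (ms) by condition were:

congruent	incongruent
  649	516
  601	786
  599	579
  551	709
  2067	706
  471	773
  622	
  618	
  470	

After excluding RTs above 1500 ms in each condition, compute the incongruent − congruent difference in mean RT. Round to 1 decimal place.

105.5 ms

congruent: exclude 2067
M(congruent) = 4581/8 = 572.625
M(incongruent) = 4069/6 = 678.167
Difference = 678.167 − 572.625 = 105.542 ms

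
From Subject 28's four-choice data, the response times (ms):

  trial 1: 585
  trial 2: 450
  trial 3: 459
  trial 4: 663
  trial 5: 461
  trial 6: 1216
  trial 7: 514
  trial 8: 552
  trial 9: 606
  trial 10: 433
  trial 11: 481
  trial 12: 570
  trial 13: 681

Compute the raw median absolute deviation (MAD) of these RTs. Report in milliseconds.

91 ms

Sorted: 433, 450, 459, 461, 481, 514, 552, 570, 585, 606, 663, 681, 1216 → median = 552
|x − 552|: 33, 102, 93, 111, 91, 664, 38, 0, 54, 119, 71, 18, 129
Sorted deviations: 0, 18, 33, 38, 54, 71, 91, 93, 102, 111, 119, 129, 664 → MAD = 91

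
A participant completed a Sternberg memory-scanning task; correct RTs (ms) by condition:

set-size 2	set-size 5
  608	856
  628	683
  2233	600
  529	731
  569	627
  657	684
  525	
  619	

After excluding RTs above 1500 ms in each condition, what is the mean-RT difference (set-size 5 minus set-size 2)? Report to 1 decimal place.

set-size 2: exclude 2233
M(set-size 2) = 4135/7 = 590.714
M(set-size 5) = 4181/6 = 696.833
Difference = 696.833 − 590.714 = 106.119 ms

106.1 ms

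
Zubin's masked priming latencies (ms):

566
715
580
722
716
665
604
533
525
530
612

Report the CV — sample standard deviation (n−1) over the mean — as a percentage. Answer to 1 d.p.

n = 11, Σ = 6768, M = 615.2727
Σ(x−M)² = 59954.182; s = √(59954.182/10) = 77.4301
CV = 77.4301 / 615.2727 = 0.12585 = 12.585%

12.6%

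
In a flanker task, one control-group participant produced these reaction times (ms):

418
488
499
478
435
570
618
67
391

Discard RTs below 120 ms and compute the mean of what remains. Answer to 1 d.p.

Excluded: 67
Retained (n=8): Σ = 3897
Mean = 3897/8 = 487.1250

487.1 ms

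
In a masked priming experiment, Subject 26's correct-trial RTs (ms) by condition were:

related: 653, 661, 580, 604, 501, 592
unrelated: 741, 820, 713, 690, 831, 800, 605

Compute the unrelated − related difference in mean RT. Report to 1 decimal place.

M(related) = 3591/6 = 598.500
M(unrelated) = 5200/7 = 742.857
Difference = 742.857 − 598.500 = 144.357 ms

144.4 ms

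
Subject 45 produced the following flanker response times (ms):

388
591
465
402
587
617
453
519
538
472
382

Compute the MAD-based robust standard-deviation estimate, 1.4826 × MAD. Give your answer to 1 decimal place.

103.8 ms

Sorted: 382, 388, 402, 453, 465, 472, 519, 538, 587, 591, 617 → median = 472
|x − 472| sorted: 0, 7, 19, 47, 66, 70, 84, 90, 115, 119, 145 → MAD = 70
Robust SD ≈ 1.4826 × 70 = 103.782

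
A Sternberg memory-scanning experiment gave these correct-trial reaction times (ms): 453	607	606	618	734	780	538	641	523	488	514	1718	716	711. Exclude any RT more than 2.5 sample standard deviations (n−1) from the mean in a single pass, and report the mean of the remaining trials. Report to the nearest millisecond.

n = 14, ΣRT = 9647, M = 689.071
Σ(x−M)² = 1268396.93; s = √(1268396.93/13) = 312.360
Cutoffs: 689.071 ± 2.5·312.360 → [-91.8, 1470.0]
Outside: 1718 → excluded.
Retained (n=13): Σ = 7929, mean = 7929/13 = 609.923

610 ms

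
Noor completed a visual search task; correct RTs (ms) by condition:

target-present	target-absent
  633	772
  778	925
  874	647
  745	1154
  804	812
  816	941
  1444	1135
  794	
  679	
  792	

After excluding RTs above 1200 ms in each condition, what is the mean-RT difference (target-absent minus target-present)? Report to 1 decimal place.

144.0 ms

target-present: exclude 1444
M(target-present) = 6915/9 = 768.333
M(target-absent) = 6386/7 = 912.286
Difference = 912.286 − 768.333 = 143.952 ms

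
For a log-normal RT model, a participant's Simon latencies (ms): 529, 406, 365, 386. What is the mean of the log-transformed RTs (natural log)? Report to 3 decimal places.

6.033

ln(RT): 6.2710, 6.0064, 5.8999, 5.9558
Σ ln(RT) = 24.1331
Mean = 24.1331/4 = 6.03327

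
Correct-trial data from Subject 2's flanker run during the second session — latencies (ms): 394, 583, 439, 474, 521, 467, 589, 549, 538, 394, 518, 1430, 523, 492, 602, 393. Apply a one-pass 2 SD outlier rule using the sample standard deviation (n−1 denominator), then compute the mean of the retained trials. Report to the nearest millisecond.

498 ms

n = 16, ΣRT = 8906, M = 556.625
Σ(x−M)² = 883421.75; s = √(883421.75/15) = 242.682
Cutoffs: 556.625 ± 2·242.682 → [71.3, 1042.0]
Outside: 1430 → excluded.
Retained (n=15): Σ = 7476, mean = 7476/15 = 498.400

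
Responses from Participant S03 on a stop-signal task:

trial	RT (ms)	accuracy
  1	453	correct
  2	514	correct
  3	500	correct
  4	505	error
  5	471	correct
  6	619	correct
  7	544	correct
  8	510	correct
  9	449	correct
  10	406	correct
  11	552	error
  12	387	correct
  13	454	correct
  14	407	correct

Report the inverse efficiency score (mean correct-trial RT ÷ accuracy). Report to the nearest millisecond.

Correct trials (n=12): 453, 514, 500, 471, 619, 544, 510, 449, 406, 387, 454, 407
Mean correct RT = 5714/12 = 476.1667 ms
Proportion correct = 12/14
IES = 476.1667 / (12/14) = 555.528 ms

556 ms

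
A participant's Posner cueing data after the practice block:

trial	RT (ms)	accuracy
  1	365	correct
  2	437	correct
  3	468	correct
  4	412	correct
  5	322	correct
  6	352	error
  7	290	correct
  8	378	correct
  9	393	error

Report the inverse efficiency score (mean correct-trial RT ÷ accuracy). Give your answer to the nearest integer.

491 ms

Correct trials (n=7): 365, 437, 468, 412, 322, 290, 378
Mean correct RT = 2672/7 = 381.7143 ms
Proportion correct = 7/9
IES = 381.7143 / (7/9) = 490.776 ms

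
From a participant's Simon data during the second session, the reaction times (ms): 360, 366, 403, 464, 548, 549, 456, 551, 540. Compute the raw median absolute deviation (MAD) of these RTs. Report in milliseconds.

Sorted: 360, 366, 403, 456, 464, 540, 548, 549, 551 → median = 464
|x − 464|: 104, 98, 61, 0, 84, 85, 8, 87, 76
Sorted deviations: 0, 8, 61, 76, 84, 85, 87, 98, 104 → MAD = 84

84 ms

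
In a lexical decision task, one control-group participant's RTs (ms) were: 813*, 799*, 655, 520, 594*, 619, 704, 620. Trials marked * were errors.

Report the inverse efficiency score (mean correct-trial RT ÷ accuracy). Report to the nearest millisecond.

998 ms

Correct trials (n=5): 655, 520, 619, 704, 620
Mean correct RT = 3118/5 = 623.6000 ms
Proportion correct = 5/8
IES = 623.6000 / (5/8) = 997.760 ms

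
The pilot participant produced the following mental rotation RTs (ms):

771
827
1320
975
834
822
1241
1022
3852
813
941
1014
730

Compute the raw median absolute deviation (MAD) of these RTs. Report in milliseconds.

119 ms

Sorted: 730, 771, 813, 822, 827, 834, 941, 975, 1014, 1022, 1241, 1320, 3852 → median = 941
|x − 941|: 170, 114, 379, 34, 107, 119, 300, 81, 2911, 128, 0, 73, 211
Sorted deviations: 0, 34, 73, 81, 107, 114, 119, 128, 170, 211, 300, 379, 2911 → MAD = 119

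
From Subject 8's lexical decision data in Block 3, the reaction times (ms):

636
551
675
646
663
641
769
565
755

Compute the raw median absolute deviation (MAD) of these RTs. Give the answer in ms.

29 ms

Sorted: 551, 565, 636, 641, 646, 663, 675, 755, 769 → median = 646
|x − 646|: 10, 95, 29, 0, 17, 5, 123, 81, 109
Sorted deviations: 0, 5, 10, 17, 29, 81, 95, 109, 123 → MAD = 29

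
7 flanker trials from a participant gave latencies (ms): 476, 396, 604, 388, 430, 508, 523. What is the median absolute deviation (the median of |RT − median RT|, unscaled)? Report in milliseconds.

Sorted: 388, 396, 430, 476, 508, 523, 604 → median = 476
|x − 476|: 0, 80, 128, 88, 46, 32, 47
Sorted deviations: 0, 32, 46, 47, 80, 88, 128 → MAD = 47

47 ms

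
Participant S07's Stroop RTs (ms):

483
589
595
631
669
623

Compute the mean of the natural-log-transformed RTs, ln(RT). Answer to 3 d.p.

6.389

ln(RT): 6.1800, 6.3784, 6.3886, 6.4473, 6.5058, 6.4345
Σ ln(RT) = 38.3346
Mean = 38.3346/6 = 6.38911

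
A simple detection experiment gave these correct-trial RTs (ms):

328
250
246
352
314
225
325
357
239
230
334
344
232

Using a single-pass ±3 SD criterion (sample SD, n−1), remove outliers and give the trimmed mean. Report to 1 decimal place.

n = 13, ΣRT = 3776, M = 290.462
Σ(x−M)² = 33753.23; s = √(33753.23/12) = 53.036
Cutoffs: 290.462 ± 3·53.036 → [131.4, 449.6]
No RTs fall outside the cutoffs; all 13 retained. Mean = 3776/13 = 290.462

290.5 ms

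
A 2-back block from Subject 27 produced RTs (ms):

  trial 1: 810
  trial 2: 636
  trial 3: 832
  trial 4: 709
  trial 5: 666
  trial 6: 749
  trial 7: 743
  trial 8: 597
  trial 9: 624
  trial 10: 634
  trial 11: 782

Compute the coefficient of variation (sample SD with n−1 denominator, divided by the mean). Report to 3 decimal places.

0.115

n = 11, Σ = 7782, M = 707.4545
Σ(x−M)² = 65960.727; s = √(65960.727/10) = 81.2162
CV = 81.2162 / 707.4545 = 0.11480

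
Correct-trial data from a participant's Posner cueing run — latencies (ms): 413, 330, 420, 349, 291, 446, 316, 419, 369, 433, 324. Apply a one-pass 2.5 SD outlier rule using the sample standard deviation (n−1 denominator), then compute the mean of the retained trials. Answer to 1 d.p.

n = 11, ΣRT = 4110, M = 373.636
Σ(x−M)² = 29664.55; s = √(29664.55/10) = 54.465
Cutoffs: 373.636 ± 2.5·54.465 → [237.5, 509.8]
No RTs fall outside the cutoffs; all 11 retained. Mean = 4110/11 = 373.636

373.6 ms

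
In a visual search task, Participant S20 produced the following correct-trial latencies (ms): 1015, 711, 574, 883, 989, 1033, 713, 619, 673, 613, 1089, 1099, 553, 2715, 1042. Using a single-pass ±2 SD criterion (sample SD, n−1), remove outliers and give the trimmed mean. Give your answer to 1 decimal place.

829.0 ms

n = 15, ΣRT = 14321, M = 954.733
Σ(x−M)² = 3894132.93; s = √(3894132.93/14) = 527.402
Cutoffs: 954.733 ± 2·527.402 → [-100.1, 2009.5]
Outside: 2715 → excluded.
Retained (n=14): Σ = 11606, mean = 11606/14 = 829.000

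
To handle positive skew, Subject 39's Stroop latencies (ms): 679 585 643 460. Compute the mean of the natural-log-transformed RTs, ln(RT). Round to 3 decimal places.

6.372

ln(RT): 6.5206, 6.3716, 6.4661, 6.1312
Σ ln(RT) = 25.4896
Mean = 25.4896/4 = 6.37240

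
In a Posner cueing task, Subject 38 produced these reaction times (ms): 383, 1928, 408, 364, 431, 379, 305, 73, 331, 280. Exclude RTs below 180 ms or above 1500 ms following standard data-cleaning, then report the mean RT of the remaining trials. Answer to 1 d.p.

Excluded: 73, 1928
Retained (n=8): Σ = 2881
Mean = 2881/8 = 360.1250

360.1 ms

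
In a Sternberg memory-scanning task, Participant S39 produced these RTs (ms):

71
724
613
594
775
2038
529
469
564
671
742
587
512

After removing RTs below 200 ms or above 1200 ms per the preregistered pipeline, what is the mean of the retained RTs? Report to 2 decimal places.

Excluded: 71, 2038
Retained (n=11): Σ = 6780
Mean = 6780/11 = 616.3636

616.36 ms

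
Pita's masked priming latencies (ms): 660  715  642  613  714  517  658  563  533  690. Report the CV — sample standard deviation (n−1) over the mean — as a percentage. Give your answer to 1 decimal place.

11.4%

n = 10, Σ = 6305, M = 630.5000
Σ(x−M)² = 46662.500; s = √(46662.500/9) = 72.0050
CV = 72.0050 / 630.5000 = 0.11420 = 11.420%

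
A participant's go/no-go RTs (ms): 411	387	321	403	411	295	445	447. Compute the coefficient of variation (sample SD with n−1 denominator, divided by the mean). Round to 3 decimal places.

0.141

n = 8, Σ = 3120, M = 390.0000
Σ(x−M)² = 21120.000; s = √(21120.000/7) = 54.9285
CV = 54.9285 / 390.0000 = 0.14084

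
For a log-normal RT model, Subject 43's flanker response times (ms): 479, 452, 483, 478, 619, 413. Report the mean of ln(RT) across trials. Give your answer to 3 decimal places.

ln(RT): 6.1717, 6.1137, 6.1800, 6.1696, 6.4281, 6.0234
Σ ln(RT) = 37.0866
Mean = 37.0866/6 = 6.18109

6.181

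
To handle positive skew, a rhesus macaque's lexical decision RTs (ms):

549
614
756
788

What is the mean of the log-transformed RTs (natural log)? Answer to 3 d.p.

6.506

ln(RT): 6.3081, 6.4200, 6.6280, 6.6695
Σ ln(RT) = 26.0256
Mean = 26.0256/4 = 6.50641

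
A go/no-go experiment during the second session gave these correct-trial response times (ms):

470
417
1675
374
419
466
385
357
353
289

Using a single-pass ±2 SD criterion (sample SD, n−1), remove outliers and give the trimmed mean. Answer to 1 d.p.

n = 10, ΣRT = 5205, M = 520.500
Σ(x−M)² = 1507608.50; s = √(1507608.50/9) = 409.282
Cutoffs: 520.500 ± 2·409.282 → [-298.1, 1339.1]
Outside: 1675 → excluded.
Retained (n=9): Σ = 3530, mean = 3530/9 = 392.222

392.2 ms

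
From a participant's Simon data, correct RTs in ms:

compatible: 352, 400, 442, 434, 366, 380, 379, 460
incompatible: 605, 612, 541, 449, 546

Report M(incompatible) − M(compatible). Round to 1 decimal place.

149.0 ms

M(compatible) = 3213/8 = 401.625
M(incompatible) = 2753/5 = 550.600
Difference = 550.600 − 401.625 = 148.975 ms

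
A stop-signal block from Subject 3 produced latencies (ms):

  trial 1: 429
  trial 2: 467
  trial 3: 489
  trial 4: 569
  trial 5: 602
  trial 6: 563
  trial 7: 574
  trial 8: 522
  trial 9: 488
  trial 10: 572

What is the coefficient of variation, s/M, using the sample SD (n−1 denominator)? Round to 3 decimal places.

n = 10, Σ = 5275, M = 527.5000
Σ(x−M)² = 29110.500; s = √(29110.500/9) = 56.8727
CV = 56.8727 / 527.5000 = 0.10782

0.108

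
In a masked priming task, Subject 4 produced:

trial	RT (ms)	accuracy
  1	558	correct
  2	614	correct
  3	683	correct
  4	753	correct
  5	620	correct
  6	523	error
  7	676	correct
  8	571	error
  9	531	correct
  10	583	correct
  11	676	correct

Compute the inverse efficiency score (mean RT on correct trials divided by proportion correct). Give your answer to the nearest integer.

Correct trials (n=9): 558, 614, 683, 753, 620, 676, 531, 583, 676
Mean correct RT = 5694/9 = 632.6667 ms
Proportion correct = 9/11
IES = 632.6667 / (9/11) = 773.259 ms

773 ms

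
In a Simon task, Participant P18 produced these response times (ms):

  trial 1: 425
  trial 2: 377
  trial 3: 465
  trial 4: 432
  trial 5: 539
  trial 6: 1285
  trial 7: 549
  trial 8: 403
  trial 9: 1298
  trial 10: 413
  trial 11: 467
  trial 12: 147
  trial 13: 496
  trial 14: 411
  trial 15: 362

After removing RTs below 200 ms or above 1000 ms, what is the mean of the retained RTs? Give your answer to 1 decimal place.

444.9 ms

Excluded: 147, 1285, 1298
Retained (n=12): Σ = 5339
Mean = 5339/12 = 444.9167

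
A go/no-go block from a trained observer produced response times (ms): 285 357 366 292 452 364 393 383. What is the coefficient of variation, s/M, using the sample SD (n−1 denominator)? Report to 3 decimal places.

n = 8, Σ = 2892, M = 361.5000
Σ(x−M)² = 20374.000; s = √(20374.000/7) = 53.9497
CV = 53.9497 / 361.5000 = 0.14924

0.149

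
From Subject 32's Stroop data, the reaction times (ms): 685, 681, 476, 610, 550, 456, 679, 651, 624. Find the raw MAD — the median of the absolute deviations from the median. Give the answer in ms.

57 ms

Sorted: 456, 476, 550, 610, 624, 651, 679, 681, 685 → median = 624
|x − 624|: 61, 57, 148, 14, 74, 168, 55, 27, 0
Sorted deviations: 0, 14, 27, 55, 57, 61, 74, 148, 168 → MAD = 57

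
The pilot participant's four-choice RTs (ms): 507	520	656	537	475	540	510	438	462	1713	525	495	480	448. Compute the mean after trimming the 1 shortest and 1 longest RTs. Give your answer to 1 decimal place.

Sorted: 438, 448, 462, 475, 480, 495, 507, 510, 520, 525, 537, 540, 656, 1713
Drop lowest 1 (438) and highest 1 (1713)
Remaining (n=12): Σ = 6155, mean = 6155/12 = 512.917

512.9 ms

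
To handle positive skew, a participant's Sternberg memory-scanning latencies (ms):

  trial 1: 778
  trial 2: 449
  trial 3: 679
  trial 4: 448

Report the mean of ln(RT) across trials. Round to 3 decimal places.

6.347

ln(RT): 6.6567, 6.1070, 6.5206, 6.1048
Σ ln(RT) = 25.3892
Mean = 25.3892/4 = 6.34729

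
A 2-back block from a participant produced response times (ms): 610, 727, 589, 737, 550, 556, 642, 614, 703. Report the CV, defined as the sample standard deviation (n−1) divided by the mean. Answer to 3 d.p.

0.111

n = 9, Σ = 5728, M = 636.4444
Σ(x−M)² = 40170.222; s = √(40170.222/8) = 70.8610
CV = 70.8610 / 636.4444 = 0.11134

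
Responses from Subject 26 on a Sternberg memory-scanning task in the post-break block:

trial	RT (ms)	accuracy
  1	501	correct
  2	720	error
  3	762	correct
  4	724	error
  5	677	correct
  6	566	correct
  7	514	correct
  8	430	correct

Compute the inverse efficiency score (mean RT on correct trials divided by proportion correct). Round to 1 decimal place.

766.7 ms

Correct trials (n=6): 501, 762, 677, 566, 514, 430
Mean correct RT = 3450/6 = 575.0000 ms
Proportion correct = 6/8
IES = 575.0000 / (6/8) = 766.667 ms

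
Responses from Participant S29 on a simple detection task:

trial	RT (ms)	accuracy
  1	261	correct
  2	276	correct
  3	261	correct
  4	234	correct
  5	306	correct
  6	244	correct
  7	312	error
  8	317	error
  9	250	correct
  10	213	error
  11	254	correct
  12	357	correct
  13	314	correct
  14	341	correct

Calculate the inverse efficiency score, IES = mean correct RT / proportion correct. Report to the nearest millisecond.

Correct trials (n=11): 261, 276, 261, 234, 306, 244, 250, 254, 357, 314, 341
Mean correct RT = 3098/11 = 281.6364 ms
Proportion correct = 11/14
IES = 281.6364 / (11/14) = 358.446 ms

358 ms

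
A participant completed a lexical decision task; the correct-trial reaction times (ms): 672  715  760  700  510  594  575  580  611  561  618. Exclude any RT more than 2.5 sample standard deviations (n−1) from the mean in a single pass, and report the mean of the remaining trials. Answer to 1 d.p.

626.9 ms

n = 11, ΣRT = 6896, M = 626.909
Σ(x−M)² = 57170.91; s = √(57170.91/10) = 75.611
Cutoffs: 626.909 ± 2.5·75.611 → [437.9, 815.9]
No RTs fall outside the cutoffs; all 11 retained. Mean = 6896/11 = 626.909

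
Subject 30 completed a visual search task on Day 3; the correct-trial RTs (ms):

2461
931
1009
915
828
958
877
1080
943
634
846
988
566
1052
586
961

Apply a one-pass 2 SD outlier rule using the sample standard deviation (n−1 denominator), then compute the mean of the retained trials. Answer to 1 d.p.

n = 16, ΣRT = 15635, M = 977.188
Σ(x−M)² = 2716180.44; s = √(2716180.44/15) = 425.533
Cutoffs: 977.188 ± 2·425.533 → [126.1, 1828.3]
Outside: 2461 → excluded.
Retained (n=15): Σ = 13174, mean = 13174/15 = 878.267

878.3 ms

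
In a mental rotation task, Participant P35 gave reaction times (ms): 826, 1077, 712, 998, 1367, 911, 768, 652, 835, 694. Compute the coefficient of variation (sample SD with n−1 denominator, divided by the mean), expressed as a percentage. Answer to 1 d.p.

n = 10, Σ = 8840, M = 884.0000
Σ(x−M)² = 422992.000; s = √(422992.000/9) = 216.7928
CV = 216.7928 / 884.0000 = 0.24524 = 24.524%

24.5%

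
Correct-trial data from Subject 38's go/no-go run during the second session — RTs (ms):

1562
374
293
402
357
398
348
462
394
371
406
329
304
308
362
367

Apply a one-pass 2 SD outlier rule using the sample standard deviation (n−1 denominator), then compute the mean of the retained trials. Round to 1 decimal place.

n = 16, ΣRT = 7037, M = 439.812
Σ(x−M)² = 1371580.44; s = √(1371580.44/15) = 302.388
Cutoffs: 439.812 ± 2·302.388 → [-165.0, 1044.6]
Outside: 1562 → excluded.
Retained (n=15): Σ = 5475, mean = 5475/15 = 365.000

365.0 ms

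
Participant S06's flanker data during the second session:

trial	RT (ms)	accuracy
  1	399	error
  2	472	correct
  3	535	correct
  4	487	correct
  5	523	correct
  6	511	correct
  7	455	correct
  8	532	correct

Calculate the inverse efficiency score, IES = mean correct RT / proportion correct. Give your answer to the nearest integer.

574 ms

Correct trials (n=7): 472, 535, 487, 523, 511, 455, 532
Mean correct RT = 3515/7 = 502.1429 ms
Proportion correct = 7/8
IES = 502.1429 / (7/8) = 573.878 ms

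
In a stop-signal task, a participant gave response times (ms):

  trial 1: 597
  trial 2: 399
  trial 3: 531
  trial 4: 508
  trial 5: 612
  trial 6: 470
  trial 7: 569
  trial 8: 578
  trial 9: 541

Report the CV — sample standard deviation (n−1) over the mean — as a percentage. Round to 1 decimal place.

n = 9, Σ = 4805, M = 533.8889
Σ(x−M)² = 36268.889; s = √(36268.889/8) = 67.3321
CV = 67.3321 / 533.8889 = 0.12612 = 12.612%

12.6%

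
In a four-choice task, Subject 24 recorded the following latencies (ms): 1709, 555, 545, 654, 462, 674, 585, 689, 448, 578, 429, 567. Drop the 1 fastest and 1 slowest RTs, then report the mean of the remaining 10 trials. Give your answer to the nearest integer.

576 ms

Sorted: 429, 448, 462, 545, 555, 567, 578, 585, 654, 674, 689, 1709
Drop lowest 1 (429) and highest 1 (1709)
Remaining (n=10): Σ = 5757, mean = 5757/10 = 575.700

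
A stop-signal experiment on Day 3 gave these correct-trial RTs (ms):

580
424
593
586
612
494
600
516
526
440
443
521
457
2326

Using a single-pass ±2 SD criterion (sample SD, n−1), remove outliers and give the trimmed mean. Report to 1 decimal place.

n = 14, ΣRT = 9118, M = 651.286
Σ(x−M)² = 3074724.86; s = √(3074724.86/13) = 486.330
Cutoffs: 651.286 ± 2·486.330 → [-321.4, 1623.9]
Outside: 2326 → excluded.
Retained (n=13): Σ = 6792, mean = 6792/13 = 522.462

522.5 ms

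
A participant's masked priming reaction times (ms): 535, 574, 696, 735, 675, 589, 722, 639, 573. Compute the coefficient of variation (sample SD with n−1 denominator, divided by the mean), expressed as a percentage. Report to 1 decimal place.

11.4%

n = 9, Σ = 5738, M = 637.5556
Σ(x−M)² = 42528.222; s = √(42528.222/8) = 72.9111
CV = 72.9111 / 637.5556 = 0.11436 = 11.436%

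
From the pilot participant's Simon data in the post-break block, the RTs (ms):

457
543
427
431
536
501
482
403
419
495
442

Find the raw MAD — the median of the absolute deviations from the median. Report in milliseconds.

38 ms

Sorted: 403, 419, 427, 431, 442, 457, 482, 495, 501, 536, 543 → median = 457
|x − 457|: 0, 86, 30, 26, 79, 44, 25, 54, 38, 38, 15
Sorted deviations: 0, 15, 25, 26, 30, 38, 38, 44, 54, 79, 86 → MAD = 38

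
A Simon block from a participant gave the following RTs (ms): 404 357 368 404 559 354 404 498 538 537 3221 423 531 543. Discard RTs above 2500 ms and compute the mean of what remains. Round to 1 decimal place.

Excluded: 3221
Retained (n=13): Σ = 5920
Mean = 5920/13 = 455.3846

455.4 ms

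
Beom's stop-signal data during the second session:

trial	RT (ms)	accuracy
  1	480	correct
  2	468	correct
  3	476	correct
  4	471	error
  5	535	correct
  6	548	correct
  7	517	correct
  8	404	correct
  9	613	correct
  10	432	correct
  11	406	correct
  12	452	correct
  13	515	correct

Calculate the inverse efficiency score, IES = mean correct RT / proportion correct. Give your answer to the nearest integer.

528 ms

Correct trials (n=12): 480, 468, 476, 535, 548, 517, 404, 613, 432, 406, 452, 515
Mean correct RT = 5846/12 = 487.1667 ms
Proportion correct = 12/13
IES = 487.1667 / (12/13) = 527.764 ms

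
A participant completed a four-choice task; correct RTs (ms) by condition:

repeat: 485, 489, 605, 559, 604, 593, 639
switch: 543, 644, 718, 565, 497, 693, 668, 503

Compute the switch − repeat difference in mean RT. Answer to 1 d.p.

M(repeat) = 3974/7 = 567.714
M(switch) = 4831/8 = 603.875
Difference = 603.875 − 567.714 = 36.161 ms

36.2 ms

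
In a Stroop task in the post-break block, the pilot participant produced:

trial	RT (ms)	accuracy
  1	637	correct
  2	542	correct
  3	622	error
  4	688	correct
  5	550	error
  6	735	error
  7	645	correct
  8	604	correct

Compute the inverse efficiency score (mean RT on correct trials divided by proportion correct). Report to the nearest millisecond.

Correct trials (n=5): 637, 542, 688, 645, 604
Mean correct RT = 3116/5 = 623.2000 ms
Proportion correct = 5/8
IES = 623.2000 / (5/8) = 997.120 ms

997 ms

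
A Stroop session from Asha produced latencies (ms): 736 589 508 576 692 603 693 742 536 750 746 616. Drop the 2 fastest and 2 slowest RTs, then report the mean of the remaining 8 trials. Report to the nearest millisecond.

Sorted: 508, 536, 576, 589, 603, 616, 692, 693, 736, 742, 746, 750
Drop lowest 2 (508, 536) and highest 2 (746, 750)
Remaining (n=8): Σ = 5247, mean = 5247/8 = 655.875

656 ms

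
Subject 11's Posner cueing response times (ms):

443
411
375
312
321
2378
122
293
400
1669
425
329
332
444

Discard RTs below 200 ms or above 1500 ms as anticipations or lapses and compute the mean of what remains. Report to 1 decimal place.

Excluded: 122, 1669, 2378
Retained (n=11): Σ = 4085
Mean = 4085/11 = 371.3636

371.4 ms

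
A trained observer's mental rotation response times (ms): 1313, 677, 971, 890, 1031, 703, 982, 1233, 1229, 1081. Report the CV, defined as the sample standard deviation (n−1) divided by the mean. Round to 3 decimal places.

n = 10, Σ = 10110, M = 1011.0000
Σ(x−M)² = 416814.000; s = √(416814.000/9) = 215.2038
CV = 215.2038 / 1011.0000 = 0.21286

0.213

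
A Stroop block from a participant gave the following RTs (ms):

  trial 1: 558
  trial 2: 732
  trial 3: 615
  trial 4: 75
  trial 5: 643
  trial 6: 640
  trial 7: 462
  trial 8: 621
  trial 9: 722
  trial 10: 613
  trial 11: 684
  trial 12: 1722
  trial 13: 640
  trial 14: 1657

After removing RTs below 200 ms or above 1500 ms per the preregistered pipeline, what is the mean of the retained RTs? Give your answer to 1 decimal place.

630.0 ms

Excluded: 75, 1657, 1722
Retained (n=11): Σ = 6930
Mean = 6930/11 = 630.0000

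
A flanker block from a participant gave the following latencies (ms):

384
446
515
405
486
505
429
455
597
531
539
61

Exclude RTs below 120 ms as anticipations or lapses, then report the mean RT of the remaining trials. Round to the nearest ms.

Excluded: 61
Retained (n=11): Σ = 5292
Mean = 5292/11 = 481.0909

481 ms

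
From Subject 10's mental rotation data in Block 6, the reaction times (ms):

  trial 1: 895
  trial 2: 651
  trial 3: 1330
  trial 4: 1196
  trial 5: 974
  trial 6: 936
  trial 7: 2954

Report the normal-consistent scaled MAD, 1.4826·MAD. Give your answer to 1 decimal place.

329.1 ms

Sorted: 651, 895, 936, 974, 1196, 1330, 2954 → median = 974
|x − 974| sorted: 0, 38, 79, 222, 323, 356, 1980 → MAD = 222
Robust SD ≈ 1.4826 × 222 = 329.137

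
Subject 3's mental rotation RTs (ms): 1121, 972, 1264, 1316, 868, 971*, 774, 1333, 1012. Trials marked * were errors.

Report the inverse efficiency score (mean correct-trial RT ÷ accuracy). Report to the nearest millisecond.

1218 ms

Correct trials (n=8): 1121, 972, 1264, 1316, 868, 774, 1333, 1012
Mean correct RT = 8660/8 = 1082.5000 ms
Proportion correct = 8/9
IES = 1082.5000 / (8/9) = 1217.812 ms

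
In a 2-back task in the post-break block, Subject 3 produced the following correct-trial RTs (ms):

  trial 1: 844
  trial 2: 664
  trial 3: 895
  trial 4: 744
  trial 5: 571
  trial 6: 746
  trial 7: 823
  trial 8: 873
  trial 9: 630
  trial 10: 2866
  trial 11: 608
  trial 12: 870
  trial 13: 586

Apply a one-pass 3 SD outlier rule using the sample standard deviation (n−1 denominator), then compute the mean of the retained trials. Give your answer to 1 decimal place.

n = 13, ΣRT = 11720, M = 901.538
Σ(x−M)² = 4344593.23; s = √(4344593.23/12) = 601.705
Cutoffs: 901.538 ± 3·601.705 → [-903.6, 2706.7]
Outside: 2866 → excluded.
Retained (n=12): Σ = 8854, mean = 8854/12 = 737.833

737.8 ms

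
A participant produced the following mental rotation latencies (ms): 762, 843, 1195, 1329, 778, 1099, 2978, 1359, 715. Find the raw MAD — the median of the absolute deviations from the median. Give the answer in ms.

Sorted: 715, 762, 778, 843, 1099, 1195, 1329, 1359, 2978 → median = 1099
|x − 1099|: 337, 256, 96, 230, 321, 0, 1879, 260, 384
Sorted deviations: 0, 96, 230, 256, 260, 321, 337, 384, 1879 → MAD = 260

260 ms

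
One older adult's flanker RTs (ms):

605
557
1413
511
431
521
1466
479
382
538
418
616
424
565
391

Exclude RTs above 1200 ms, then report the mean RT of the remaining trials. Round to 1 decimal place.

Excluded: 1413, 1466
Retained (n=13): Σ = 6438
Mean = 6438/13 = 495.2308

495.2 ms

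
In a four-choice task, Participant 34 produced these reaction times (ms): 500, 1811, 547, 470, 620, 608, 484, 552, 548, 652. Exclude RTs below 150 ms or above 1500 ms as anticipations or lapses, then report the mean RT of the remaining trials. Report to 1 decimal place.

553.4 ms

Excluded: 1811
Retained (n=9): Σ = 4981
Mean = 4981/9 = 553.4444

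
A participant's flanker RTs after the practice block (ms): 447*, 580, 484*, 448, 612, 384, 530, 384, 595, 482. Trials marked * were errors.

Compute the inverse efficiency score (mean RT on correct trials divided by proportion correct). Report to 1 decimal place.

627.3 ms

Correct trials (n=8): 580, 448, 612, 384, 530, 384, 595, 482
Mean correct RT = 4015/8 = 501.8750 ms
Proportion correct = 8/10
IES = 501.8750 / (8/10) = 627.344 ms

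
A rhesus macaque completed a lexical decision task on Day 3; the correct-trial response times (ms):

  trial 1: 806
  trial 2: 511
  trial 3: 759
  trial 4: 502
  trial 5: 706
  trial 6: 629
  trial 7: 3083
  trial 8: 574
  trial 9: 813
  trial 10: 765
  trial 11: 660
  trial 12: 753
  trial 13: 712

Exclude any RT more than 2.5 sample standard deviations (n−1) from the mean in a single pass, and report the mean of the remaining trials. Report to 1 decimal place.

682.5 ms

n = 13, ΣRT = 11273, M = 867.154
Σ(x−M)² = 5447605.69; s = √(5447605.69/12) = 673.771
Cutoffs: 867.154 ± 2.5·673.771 → [-817.3, 2551.6]
Outside: 3083 → excluded.
Retained (n=12): Σ = 8190, mean = 8190/12 = 682.500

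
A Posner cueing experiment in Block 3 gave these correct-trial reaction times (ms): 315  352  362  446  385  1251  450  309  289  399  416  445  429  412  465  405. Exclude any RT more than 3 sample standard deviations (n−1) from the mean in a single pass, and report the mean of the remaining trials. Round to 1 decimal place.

n = 16, ΣRT = 7130, M = 445.625
Σ(x−M)² = 734827.75; s = √(734827.75/15) = 221.333
Cutoffs: 445.625 ± 3·221.333 → [-218.4, 1109.6]
Outside: 1251 → excluded.
Retained (n=15): Σ = 5879, mean = 5879/15 = 391.933

391.9 ms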